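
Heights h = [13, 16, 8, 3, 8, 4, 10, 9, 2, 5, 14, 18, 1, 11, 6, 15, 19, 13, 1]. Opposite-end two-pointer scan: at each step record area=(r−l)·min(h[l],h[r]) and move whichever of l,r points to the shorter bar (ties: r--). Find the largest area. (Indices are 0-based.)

max area = 240

l=0 r=18: min(13,1)*18=18 best=18 *, r--
l=0 r=17: min(13,13)*17=221 best=221 *, r--
l=0 r=16: min(13,19)*16=208 best=221, l++
l=1 r=16: min(16,19)*15=240 best=240 *, l++
l=2 r=16: min(8,19)*14=112 best=240, l++
l=3 r=16: min(3,19)*13=39 best=240, l++
l=4 r=16: min(8,19)*12=96 best=240, l++
l=5 r=16: min(4,19)*11=44 best=240, l++
l=6 r=16: min(10,19)*10=100 best=240, l++
l=7 r=16: min(9,19)*9=81 best=240, l++
l=8 r=16: min(2,19)*8=16 best=240, l++
l=9 r=16: min(5,19)*7=35 best=240, l++
l=10 r=16: min(14,19)*6=84 best=240, l++
l=11 r=16: min(18,19)*5=90 best=240, l++
l=12 r=16: min(1,19)*4=4 best=240, l++
l=13 r=16: min(11,19)*3=33 best=240, l++
l=14 r=16: min(6,19)*2=12 best=240, l++
l=15 r=16: min(15,19)*1=15 best=240, l++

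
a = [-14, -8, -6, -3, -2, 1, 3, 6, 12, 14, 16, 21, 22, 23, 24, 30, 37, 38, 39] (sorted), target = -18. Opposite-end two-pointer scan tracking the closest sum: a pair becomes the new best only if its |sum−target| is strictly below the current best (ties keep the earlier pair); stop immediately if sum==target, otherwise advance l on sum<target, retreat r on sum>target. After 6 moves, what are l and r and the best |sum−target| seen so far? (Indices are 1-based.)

l=1, r=13, best |Δ|=27

[1,19] -14+39=25 d=43 * → r--
[1,18] -14+38=24 d=42 * → r--
[1,17] -14+37=23 d=41 * → r--
[1,16] -14+30=16 d=34 * → r--
[1,15] -14+24=10 d=28 * → r--
[1,14] -14+23=9 d=27 * → r--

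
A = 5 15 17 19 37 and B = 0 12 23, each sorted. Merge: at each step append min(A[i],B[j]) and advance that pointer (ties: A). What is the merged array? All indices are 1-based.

[0, 5, 12, 15, 17, 19, 23, 37]

[i=1,j=1] A[i]=5>B[j]=0 take 0 → j++
[i=1,j=2] A[i]=5<=B[j]=12 take 5 → i++
[i=2,j=2] A[i]=15>B[j]=12 take 12 → j++
[i=2,j=3] A[i]=15<=B[j]=23 take 15 → i++
[i=3,j=3] A[i]=17<=B[j]=23 take 17 → i++
[i=4,j=3] A[i]=19<=B[j]=23 take 19 → i++
[i=5,j=3] A[i]=37>B[j]=23 take 23 → j++
[i=5,j=4] B done, take A[i]=37 → i++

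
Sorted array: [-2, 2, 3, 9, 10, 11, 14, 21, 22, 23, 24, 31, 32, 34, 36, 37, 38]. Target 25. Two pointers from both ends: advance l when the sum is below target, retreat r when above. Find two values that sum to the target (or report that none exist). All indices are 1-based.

(2, 23)

l=1 r=17: -2+38=36 >25, r--
l=1 r=16: -2+37=35 >25, r--
l=1 r=15: -2+36=34 >25, r--
l=1 r=14: -2+34=32 >25, r--
l=1 r=13: -2+32=30 >25, r--
l=1 r=12: -2+31=29 >25, r--
l=1 r=11: -2+24=22 <25, l++
l=2 r=11: 2+24=26 >25, r--
l=2 r=10: 2+23=25, found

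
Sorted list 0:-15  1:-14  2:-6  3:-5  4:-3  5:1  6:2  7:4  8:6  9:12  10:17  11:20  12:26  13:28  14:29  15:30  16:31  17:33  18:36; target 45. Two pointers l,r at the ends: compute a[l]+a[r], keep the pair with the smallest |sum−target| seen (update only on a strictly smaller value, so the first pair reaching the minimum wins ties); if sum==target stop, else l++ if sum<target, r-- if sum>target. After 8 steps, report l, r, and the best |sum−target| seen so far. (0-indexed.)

l=8, r=18, best |Δ|=5

[0,18] -15+36=21 d=24 * → l++
[1,18] -14+36=22 d=23 * → l++
[2,18] -6+36=30 d=15 * → l++
[3,18] -5+36=31 d=14 * → l++
[4,18] -3+36=33 d=12 * → l++
[5,18] 1+36=37 d=8 * → l++
[6,18] 2+36=38 d=7 * → l++
[7,18] 4+36=40 d=5 * → l++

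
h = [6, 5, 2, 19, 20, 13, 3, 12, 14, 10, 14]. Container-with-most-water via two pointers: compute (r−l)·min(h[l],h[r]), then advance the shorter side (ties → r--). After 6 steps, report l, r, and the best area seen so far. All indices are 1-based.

l=4, r=8, best area=98

[1,11] min(6,14)*10=60 best=60 * → l++
[2,11] min(5,14)*9=45 best=60 → l++
[3,11] min(2,14)*8=16 best=60 → l++
[4,11] min(19,14)*7=98 best=98 * → r--
[4,10] min(19,10)*6=60 best=98 → r--
[4,9] min(19,14)*5=70 best=98 → r--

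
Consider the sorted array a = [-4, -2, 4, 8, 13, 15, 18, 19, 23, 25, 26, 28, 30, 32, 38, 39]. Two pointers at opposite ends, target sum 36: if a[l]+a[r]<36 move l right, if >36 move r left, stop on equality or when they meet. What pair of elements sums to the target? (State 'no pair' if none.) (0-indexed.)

(-2, 38)

l=0 r=15: -4+39=35 <36, l++
l=1 r=15: -2+39=37 >36, r--
l=1 r=14: -2+38=36, found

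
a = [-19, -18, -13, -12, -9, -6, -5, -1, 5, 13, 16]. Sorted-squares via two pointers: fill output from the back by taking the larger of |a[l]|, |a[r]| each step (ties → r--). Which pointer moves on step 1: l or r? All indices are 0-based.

[0,10] |-19|>|16| out[10]=361 → l++

l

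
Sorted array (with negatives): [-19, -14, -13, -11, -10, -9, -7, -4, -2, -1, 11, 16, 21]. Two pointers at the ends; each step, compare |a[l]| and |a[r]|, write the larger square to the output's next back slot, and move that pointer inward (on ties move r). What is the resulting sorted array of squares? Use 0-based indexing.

[1, 4, 16, 49, 81, 100, 121, 121, 169, 196, 256, 361, 441]

[0,12] |-19|<=|21| out[12]=441 → r--
[0,11] |-19|>|16| out[11]=361 → l++
[1,11] |-14|<=|16| out[10]=256 → r--
[1,10] |-14|>|11| out[9]=196 → l++
[2,10] |-13|>|11| out[8]=169 → l++
[3,10] |-11|<=|11| out[7]=121 → r--
[3,9] |-11|>|-1| out[6]=121 → l++
[4,9] |-10|>|-1| out[5]=100 → l++
[5,9] |-9|>|-1| out[4]=81 → l++
[6,9] |-7|>|-1| out[3]=49 → l++
[7,9] |-4|>|-1| out[2]=16 → l++
[8,9] |-2|>|-1| out[1]=4 → l++
[9,9] |-1|<=|-1| out[0]=1 → r--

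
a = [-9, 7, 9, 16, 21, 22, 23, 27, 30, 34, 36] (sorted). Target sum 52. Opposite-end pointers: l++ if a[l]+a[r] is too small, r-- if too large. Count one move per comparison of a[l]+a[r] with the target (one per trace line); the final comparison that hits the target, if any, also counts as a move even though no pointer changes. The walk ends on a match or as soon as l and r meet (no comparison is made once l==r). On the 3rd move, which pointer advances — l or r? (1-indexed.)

l

l=1 r=11: -9+36=27 <52, l++
l=2 r=11: 7+36=43 <52, l++
l=3 r=11: 9+36=45 <52, l++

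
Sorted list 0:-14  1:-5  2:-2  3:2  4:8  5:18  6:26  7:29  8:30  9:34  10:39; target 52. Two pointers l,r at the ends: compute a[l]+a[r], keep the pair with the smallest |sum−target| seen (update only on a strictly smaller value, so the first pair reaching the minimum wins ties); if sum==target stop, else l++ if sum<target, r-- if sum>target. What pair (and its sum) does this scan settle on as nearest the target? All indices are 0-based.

[0,10] -14+39=25 d=27 * → l++
[1,10] -5+39=34 d=18 * → l++
[2,10] -2+39=37 d=15 * → l++
[3,10] 2+39=41 d=11 * → l++
[4,10] 8+39=47 d=5 * → l++
[5,10] 18+39=57 d=5 → r--
[5,9] 18+34=52 d=0 * → stop

pair (18, 34) with sum 52 (|Δ|=0)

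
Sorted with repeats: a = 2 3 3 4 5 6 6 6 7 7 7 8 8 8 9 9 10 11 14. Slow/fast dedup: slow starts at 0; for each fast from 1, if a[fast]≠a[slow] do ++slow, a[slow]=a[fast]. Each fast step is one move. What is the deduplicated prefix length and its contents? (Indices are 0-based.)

(s=0,f=1) a[fast]=3≠a[slow]=2 write a[1]=3 → slow++,fast++
(s=1,f=2) a[fast]=3=a[slow] dup → fast++
(s=1,f=3) a[fast]=4≠a[slow]=3 write a[2]=4 → slow++,fast++
(s=2,f=4) a[fast]=5≠a[slow]=4 write a[3]=5 → slow++,fast++
(s=3,f=5) a[fast]=6≠a[slow]=5 write a[4]=6 → slow++,fast++
(s=4,f=6) a[fast]=6=a[slow] dup → fast++
(s=4,f=7) a[fast]=6=a[slow] dup → fast++
(s=4,f=8) a[fast]=7≠a[slow]=6 write a[5]=7 → slow++,fast++
(s=5,f=9) a[fast]=7=a[slow] dup → fast++
(s=5,f=10) a[fast]=7=a[slow] dup → fast++
(s=5,f=11) a[fast]=8≠a[slow]=7 write a[6]=8 → slow++,fast++
(s=6,f=12) a[fast]=8=a[slow] dup → fast++
(s=6,f=13) a[fast]=8=a[slow] dup → fast++
(s=6,f=14) a[fast]=9≠a[slow]=8 write a[7]=9 → slow++,fast++
(s=7,f=15) a[fast]=9=a[slow] dup → fast++
(s=7,f=16) a[fast]=10≠a[slow]=9 write a[8]=10 → slow++,fast++
(s=8,f=17) a[fast]=11≠a[slow]=10 write a[9]=11 → slow++,fast++
(s=9,f=18) a[fast]=14≠a[slow]=11 write a[10]=14 → slow++,fast++

length 11; prefix = [2, 3, 4, 5, 6, 7, 8, 9, 10, 11, 14]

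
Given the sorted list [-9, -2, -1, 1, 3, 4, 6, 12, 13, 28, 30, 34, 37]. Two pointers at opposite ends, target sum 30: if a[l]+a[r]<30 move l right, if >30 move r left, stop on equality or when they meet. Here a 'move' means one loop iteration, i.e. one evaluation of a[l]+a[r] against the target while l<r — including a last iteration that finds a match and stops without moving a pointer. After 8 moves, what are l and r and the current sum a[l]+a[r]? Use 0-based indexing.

[0,12] -9+37=28 <30 → l++
[1,12] -2+37=35 >30 → r--
[1,11] -2+34=32 >30 → r--
[1,10] -2+30=28 <30 → l++
[2,10] -1+30=29 <30 → l++
[3,10] 1+30=31 >30 → r--
[3,9] 1+28=29 <30 → l++
[4,9] 3+28=31 >30 → r--

l=4, r=8, sum=16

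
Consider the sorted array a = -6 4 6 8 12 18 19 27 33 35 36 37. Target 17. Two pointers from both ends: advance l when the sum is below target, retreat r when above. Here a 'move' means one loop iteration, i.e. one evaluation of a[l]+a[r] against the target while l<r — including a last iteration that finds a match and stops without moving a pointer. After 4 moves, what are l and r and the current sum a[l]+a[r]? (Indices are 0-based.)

l=0 r=11: -6+37=31 >17, r--
l=0 r=10: -6+36=30 >17, r--
l=0 r=9: -6+35=29 >17, r--
l=0 r=8: -6+33=27 >17, r--

l=0, r=7, sum=21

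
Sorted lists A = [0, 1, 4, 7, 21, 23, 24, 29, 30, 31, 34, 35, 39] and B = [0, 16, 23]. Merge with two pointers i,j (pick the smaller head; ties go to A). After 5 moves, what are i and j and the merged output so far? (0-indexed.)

[i=0,j=0] A[i]=0<=B[j]=0 take 0 → i++
[i=1,j=0] A[i]=1>B[j]=0 take 0 → j++
[i=1,j=1] A[i]=1<=B[j]=16 take 1 → i++
[i=2,j=1] A[i]=4<=B[j]=16 take 4 → i++
[i=3,j=1] A[i]=7<=B[j]=16 take 7 → i++

i=4, j=1, merged so far=[0, 0, 1, 4, 7]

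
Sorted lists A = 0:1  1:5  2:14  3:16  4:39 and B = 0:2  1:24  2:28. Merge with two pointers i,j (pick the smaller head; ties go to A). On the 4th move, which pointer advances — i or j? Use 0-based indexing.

i

i=0 j=0: A[i]=1<=B[j]=2 take 1, i++
i=1 j=0: A[i]=5>B[j]=2 take 2, j++
i=1 j=1: A[i]=5<=B[j]=24 take 5, i++
i=2 j=1: A[i]=14<=B[j]=24 take 14, i++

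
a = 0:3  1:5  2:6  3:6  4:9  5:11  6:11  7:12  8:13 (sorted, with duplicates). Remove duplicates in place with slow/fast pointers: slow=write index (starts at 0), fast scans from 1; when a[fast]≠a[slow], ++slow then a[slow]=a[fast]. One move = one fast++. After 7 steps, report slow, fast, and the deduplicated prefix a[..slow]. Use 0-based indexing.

(s=0,f=1) a[fast]=5≠a[slow]=3 write a[1]=5 → slow++,fast++
(s=1,f=2) a[fast]=6≠a[slow]=5 write a[2]=6 → slow++,fast++
(s=2,f=3) a[fast]=6=a[slow] dup → fast++
(s=2,f=4) a[fast]=9≠a[slow]=6 write a[3]=9 → slow++,fast++
(s=3,f=5) a[fast]=11≠a[slow]=9 write a[4]=11 → slow++,fast++
(s=4,f=6) a[fast]=11=a[slow] dup → fast++
(s=4,f=7) a[fast]=12≠a[slow]=11 write a[5]=12 → slow++,fast++

slow=5, fast=8, prefix=[3, 5, 6, 9, 11, 12]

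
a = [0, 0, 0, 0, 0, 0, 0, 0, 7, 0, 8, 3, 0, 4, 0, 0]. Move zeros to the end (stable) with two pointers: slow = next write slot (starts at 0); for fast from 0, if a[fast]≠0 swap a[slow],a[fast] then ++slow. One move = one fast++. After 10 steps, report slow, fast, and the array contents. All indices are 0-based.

slow=1, fast=10, a=[7, 0, 0, 0, 0, 0, 0, 0, 0, 0, 8, 3, 0, 4, 0, 0]

(s=0,f=0) a[fast]=0 → fast++
(s=0,f=1) a[fast]=0 → fast++
(s=0,f=2) a[fast]=0 → fast++
(s=0,f=3) a[fast]=0 → fast++
(s=0,f=4) a[fast]=0 → fast++
(s=0,f=5) a[fast]=0 → fast++
(s=0,f=6) a[fast]=0 → fast++
(s=0,f=7) a[fast]=0 → fast++
(s=0,f=8) a[fast]=7≠0 swap→a[0]=7 → slow++,fast++
(s=1,f=9) a[fast]=0 → fast++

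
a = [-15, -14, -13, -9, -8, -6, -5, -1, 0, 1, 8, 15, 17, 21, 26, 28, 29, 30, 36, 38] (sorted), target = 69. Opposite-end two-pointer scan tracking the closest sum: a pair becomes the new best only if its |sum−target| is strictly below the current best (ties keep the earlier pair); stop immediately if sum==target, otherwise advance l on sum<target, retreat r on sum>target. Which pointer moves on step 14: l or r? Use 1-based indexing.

l=1 r=20: -15+38=23 d=46 *, l++
l=2 r=20: -14+38=24 d=45 *, l++
l=3 r=20: -13+38=25 d=44 *, l++
l=4 r=20: -9+38=29 d=40 *, l++
l=5 r=20: -8+38=30 d=39 *, l++
l=6 r=20: -6+38=32 d=37 *, l++
l=7 r=20: -5+38=33 d=36 *, l++
l=8 r=20: -1+38=37 d=32 *, l++
l=9 r=20: 0+38=38 d=31 *, l++
l=10 r=20: 1+38=39 d=30 *, l++
l=11 r=20: 8+38=46 d=23 *, l++
l=12 r=20: 15+38=53 d=16 *, l++
l=13 r=20: 17+38=55 d=14 *, l++
l=14 r=20: 21+38=59 d=10 *, l++

l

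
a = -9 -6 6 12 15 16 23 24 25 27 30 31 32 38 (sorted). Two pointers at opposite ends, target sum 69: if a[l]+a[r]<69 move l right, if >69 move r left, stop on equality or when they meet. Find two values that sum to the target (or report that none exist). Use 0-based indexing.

(31, 38)

l=0 r=13: -9+38=29 <69, l++
l=1 r=13: -6+38=32 <69, l++
l=2 r=13: 6+38=44 <69, l++
l=3 r=13: 12+38=50 <69, l++
l=4 r=13: 15+38=53 <69, l++
l=5 r=13: 16+38=54 <69, l++
l=6 r=13: 23+38=61 <69, l++
l=7 r=13: 24+38=62 <69, l++
l=8 r=13: 25+38=63 <69, l++
l=9 r=13: 27+38=65 <69, l++
l=10 r=13: 30+38=68 <69, l++
l=11 r=13: 31+38=69, found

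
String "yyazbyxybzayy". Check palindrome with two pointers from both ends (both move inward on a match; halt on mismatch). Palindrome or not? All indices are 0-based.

palindrome

[0,12] 'y'=='y' → l++,r--
[1,11] 'y'=='y' → l++,r--
[2,10] 'a'=='a' → l++,r--
[3,9] 'z'=='z' → l++,r--
[4,8] 'b'=='b' → l++,r--
[5,7] 'y'=='y' → l++,r--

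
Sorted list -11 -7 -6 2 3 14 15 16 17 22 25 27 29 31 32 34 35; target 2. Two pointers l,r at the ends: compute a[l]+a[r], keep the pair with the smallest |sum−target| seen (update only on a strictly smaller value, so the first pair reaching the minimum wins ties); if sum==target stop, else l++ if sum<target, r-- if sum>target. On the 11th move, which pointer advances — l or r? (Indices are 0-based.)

l=0 r=16: -11+35=24 d=22 *, r--
l=0 r=15: -11+34=23 d=21 *, r--
l=0 r=14: -11+32=21 d=19 *, r--
l=0 r=13: -11+31=20 d=18 *, r--
l=0 r=12: -11+29=18 d=16 *, r--
l=0 r=11: -11+27=16 d=14 *, r--
l=0 r=10: -11+25=14 d=12 *, r--
l=0 r=9: -11+22=11 d=9 *, r--
l=0 r=8: -11+17=6 d=4 *, r--
l=0 r=7: -11+16=5 d=3 *, r--
l=0 r=6: -11+15=4 d=2 *, r--

r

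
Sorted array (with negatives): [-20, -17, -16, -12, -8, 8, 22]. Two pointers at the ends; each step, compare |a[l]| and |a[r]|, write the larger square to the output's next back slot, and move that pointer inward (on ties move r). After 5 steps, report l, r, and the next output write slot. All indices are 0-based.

[0,6] |-20|<=|22| out[6]=484 → r--
[0,5] |-20|>|8| out[5]=400 → l++
[1,5] |-17|>|8| out[4]=289 → l++
[2,5] |-16|>|8| out[3]=256 → l++
[3,5] |-12|>|8| out[2]=144 → l++

l=4, r=5, next write slot=1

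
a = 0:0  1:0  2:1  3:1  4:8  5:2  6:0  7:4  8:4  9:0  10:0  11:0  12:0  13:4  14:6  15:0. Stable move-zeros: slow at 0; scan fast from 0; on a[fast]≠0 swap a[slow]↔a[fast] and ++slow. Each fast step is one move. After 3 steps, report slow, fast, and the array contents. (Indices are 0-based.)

slow=1, fast=3, a=[1, 0, 0, 1, 8, 2, 0, 4, 4, 0, 0, 0, 0, 4, 6, 0]

slow=0 fast=0: a[fast]=0, fast++
slow=0 fast=1: a[fast]=0, fast++
slow=0 fast=2: a[fast]=1≠0 swap→a[0]=1, slow++,fast++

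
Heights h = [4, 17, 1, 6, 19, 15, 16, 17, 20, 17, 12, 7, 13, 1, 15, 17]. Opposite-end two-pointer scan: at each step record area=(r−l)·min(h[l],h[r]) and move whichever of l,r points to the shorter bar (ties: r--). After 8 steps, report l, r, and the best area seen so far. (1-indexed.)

[1,16] min(4,17)*15=60 best=60 * → l++
[2,16] min(17,17)*14=238 best=238 * → r--
[2,15] min(17,15)*13=195 best=238 → r--
[2,14] min(17,1)*12=12 best=238 → r--
[2,13] min(17,13)*11=143 best=238 → r--
[2,12] min(17,7)*10=70 best=238 → r--
[2,11] min(17,12)*9=108 best=238 → r--
[2,10] min(17,17)*8=136 best=238 → r--

l=2, r=9, best area=238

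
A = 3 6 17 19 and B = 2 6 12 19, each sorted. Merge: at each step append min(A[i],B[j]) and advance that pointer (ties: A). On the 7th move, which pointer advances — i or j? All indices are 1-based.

[i=1,j=1] A[i]=3>B[j]=2 take 2 → j++
[i=1,j=2] A[i]=3<=B[j]=6 take 3 → i++
[i=2,j=2] A[i]=6<=B[j]=6 take 6 → i++
[i=3,j=2] A[i]=17>B[j]=6 take 6 → j++
[i=3,j=3] A[i]=17>B[j]=12 take 12 → j++
[i=3,j=4] A[i]=17<=B[j]=19 take 17 → i++
[i=4,j=4] A[i]=19<=B[j]=19 take 19 → i++

i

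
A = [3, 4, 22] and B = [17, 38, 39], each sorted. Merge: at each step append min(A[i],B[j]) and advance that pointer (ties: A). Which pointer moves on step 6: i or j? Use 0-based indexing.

j

i=0 j=0: A[i]=3<=B[j]=17 take 3, i++
i=1 j=0: A[i]=4<=B[j]=17 take 4, i++
i=2 j=0: A[i]=22>B[j]=17 take 17, j++
i=2 j=1: A[i]=22<=B[j]=38 take 22, i++
i=3 j=1: A done, take B[j]=38, j++
i=3 j=2: A done, take B[j]=39, j++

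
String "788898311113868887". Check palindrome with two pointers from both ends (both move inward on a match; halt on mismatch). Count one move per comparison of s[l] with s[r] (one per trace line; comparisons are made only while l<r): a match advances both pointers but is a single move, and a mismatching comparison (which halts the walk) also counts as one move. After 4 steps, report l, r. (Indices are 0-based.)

[0,17] '7'=='7' → l++,r--
[1,16] '8'=='8' → l++,r--
[2,15] '8'=='8' → l++,r--
[3,14] '8'=='8' → l++,r--

l=4, r=13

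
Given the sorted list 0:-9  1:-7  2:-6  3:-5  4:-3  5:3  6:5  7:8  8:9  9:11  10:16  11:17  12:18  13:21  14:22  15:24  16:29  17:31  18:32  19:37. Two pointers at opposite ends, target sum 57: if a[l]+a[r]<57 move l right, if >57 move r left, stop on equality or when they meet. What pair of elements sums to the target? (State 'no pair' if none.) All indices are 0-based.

no pair

[0,19] -9+37=28 <57 → l++
[1,19] -7+37=30 <57 → l++
[2,19] -6+37=31 <57 → l++
[3,19] -5+37=32 <57 → l++
[4,19] -3+37=34 <57 → l++
[5,19] 3+37=40 <57 → l++
[6,19] 5+37=42 <57 → l++
[7,19] 8+37=45 <57 → l++
[8,19] 9+37=46 <57 → l++
[9,19] 11+37=48 <57 → l++
[10,19] 16+37=53 <57 → l++
[11,19] 17+37=54 <57 → l++
[12,19] 18+37=55 <57 → l++
[13,19] 21+37=58 >57 → r--
[13,18] 21+32=53 <57 → l++
[14,18] 22+32=54 <57 → l++
[15,18] 24+32=56 <57 → l++
[16,18] 29+32=61 >57 → r--
[16,17] 29+31=60 >57 → r--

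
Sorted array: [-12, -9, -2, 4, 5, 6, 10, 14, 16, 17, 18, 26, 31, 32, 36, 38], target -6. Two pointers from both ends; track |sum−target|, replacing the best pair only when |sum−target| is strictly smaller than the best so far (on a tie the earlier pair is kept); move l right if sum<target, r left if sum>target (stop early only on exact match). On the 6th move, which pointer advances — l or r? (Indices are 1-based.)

r

l=1 r=16: -12+38=26 d=32 *, r--
l=1 r=15: -12+36=24 d=30 *, r--
l=1 r=14: -12+32=20 d=26 *, r--
l=1 r=13: -12+31=19 d=25 *, r--
l=1 r=12: -12+26=14 d=20 *, r--
l=1 r=11: -12+18=6 d=12 *, r--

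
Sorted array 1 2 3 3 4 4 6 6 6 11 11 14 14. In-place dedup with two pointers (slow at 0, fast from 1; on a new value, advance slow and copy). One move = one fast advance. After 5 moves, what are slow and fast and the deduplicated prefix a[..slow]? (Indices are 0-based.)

slow=0 fast=1: a[fast]=2≠a[slow]=1 write a[1]=2, slow++,fast++
slow=1 fast=2: a[fast]=3≠a[slow]=2 write a[2]=3, slow++,fast++
slow=2 fast=3: a[fast]=3=a[slow] dup, fast++
slow=2 fast=4: a[fast]=4≠a[slow]=3 write a[3]=4, slow++,fast++
slow=3 fast=5: a[fast]=4=a[slow] dup, fast++

slow=3, fast=6, prefix=[1, 2, 3, 4]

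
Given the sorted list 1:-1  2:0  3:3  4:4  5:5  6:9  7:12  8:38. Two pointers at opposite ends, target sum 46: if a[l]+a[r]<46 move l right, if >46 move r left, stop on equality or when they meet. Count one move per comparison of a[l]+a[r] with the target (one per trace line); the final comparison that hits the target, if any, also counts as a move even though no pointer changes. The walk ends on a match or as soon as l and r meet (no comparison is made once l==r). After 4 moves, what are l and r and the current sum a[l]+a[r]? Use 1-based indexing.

l=5, r=8, sum=43

l=1 r=8: -1+38=37 <46, l++
l=2 r=8: 0+38=38 <46, l++
l=3 r=8: 3+38=41 <46, l++
l=4 r=8: 4+38=42 <46, l++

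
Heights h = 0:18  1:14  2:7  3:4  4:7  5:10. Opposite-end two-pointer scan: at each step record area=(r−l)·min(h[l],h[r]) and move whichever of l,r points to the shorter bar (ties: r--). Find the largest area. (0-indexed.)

max area = 50

l=0 r=5: min(18,10)*5=50 best=50 *, r--
l=0 r=4: min(18,7)*4=28 best=50, r--
l=0 r=3: min(18,4)*3=12 best=50, r--
l=0 r=2: min(18,7)*2=14 best=50, r--
l=0 r=1: min(18,14)*1=14 best=50, r--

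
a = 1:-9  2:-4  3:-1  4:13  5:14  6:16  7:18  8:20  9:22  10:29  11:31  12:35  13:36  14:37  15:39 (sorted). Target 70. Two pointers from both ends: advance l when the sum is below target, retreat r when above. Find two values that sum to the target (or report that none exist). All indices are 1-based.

l=1 r=15: -9+39=30 <70, l++
l=2 r=15: -4+39=35 <70, l++
l=3 r=15: -1+39=38 <70, l++
l=4 r=15: 13+39=52 <70, l++
l=5 r=15: 14+39=53 <70, l++
l=6 r=15: 16+39=55 <70, l++
l=7 r=15: 18+39=57 <70, l++
l=8 r=15: 20+39=59 <70, l++
l=9 r=15: 22+39=61 <70, l++
l=10 r=15: 29+39=68 <70, l++
l=11 r=15: 31+39=70, found

(31, 39)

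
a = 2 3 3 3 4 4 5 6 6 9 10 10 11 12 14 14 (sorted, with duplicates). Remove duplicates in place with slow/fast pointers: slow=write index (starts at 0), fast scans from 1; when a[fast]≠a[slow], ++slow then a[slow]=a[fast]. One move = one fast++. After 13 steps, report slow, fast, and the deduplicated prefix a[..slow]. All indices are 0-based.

(s=0,f=1) a[fast]=3≠a[slow]=2 write a[1]=3 → slow++,fast++
(s=1,f=2) a[fast]=3=a[slow] dup → fast++
(s=1,f=3) a[fast]=3=a[slow] dup → fast++
(s=1,f=4) a[fast]=4≠a[slow]=3 write a[2]=4 → slow++,fast++
(s=2,f=5) a[fast]=4=a[slow] dup → fast++
(s=2,f=6) a[fast]=5≠a[slow]=4 write a[3]=5 → slow++,fast++
(s=3,f=7) a[fast]=6≠a[slow]=5 write a[4]=6 → slow++,fast++
(s=4,f=8) a[fast]=6=a[slow] dup → fast++
(s=4,f=9) a[fast]=9≠a[slow]=6 write a[5]=9 → slow++,fast++
(s=5,f=10) a[fast]=10≠a[slow]=9 write a[6]=10 → slow++,fast++
(s=6,f=11) a[fast]=10=a[slow] dup → fast++
(s=6,f=12) a[fast]=11≠a[slow]=10 write a[7]=11 → slow++,fast++
(s=7,f=13) a[fast]=12≠a[slow]=11 write a[8]=12 → slow++,fast++

slow=8, fast=14, prefix=[2, 3, 4, 5, 6, 9, 10, 11, 12]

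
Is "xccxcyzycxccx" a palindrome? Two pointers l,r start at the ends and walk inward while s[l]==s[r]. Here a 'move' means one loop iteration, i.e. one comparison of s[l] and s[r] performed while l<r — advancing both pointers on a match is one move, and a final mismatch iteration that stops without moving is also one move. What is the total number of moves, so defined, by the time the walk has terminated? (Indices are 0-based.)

6 moves

[0,12] 'x'=='x' → l++,r--
[1,11] 'c'=='c' → l++,r--
[2,10] 'c'=='c' → l++,r--
[3,9] 'x'=='x' → l++,r--
[4,8] 'c'=='c' → l++,r--
[5,7] 'y'=='y' → l++,r--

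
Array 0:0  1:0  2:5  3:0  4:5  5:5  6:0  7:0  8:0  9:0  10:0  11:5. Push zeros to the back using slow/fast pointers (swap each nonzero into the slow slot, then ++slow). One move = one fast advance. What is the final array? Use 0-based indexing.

(s=0,f=0) a[fast]=0 → fast++
(s=0,f=1) a[fast]=0 → fast++
(s=0,f=2) a[fast]=5≠0 swap→a[0]=5 → slow++,fast++
(s=1,f=3) a[fast]=0 → fast++
(s=1,f=4) a[fast]=5≠0 swap→a[1]=5 → slow++,fast++
(s=2,f=5) a[fast]=5≠0 swap→a[2]=5 → slow++,fast++
(s=3,f=6) a[fast]=0 → fast++
(s=3,f=7) a[fast]=0 → fast++
(s=3,f=8) a[fast]=0 → fast++
(s=3,f=9) a[fast]=0 → fast++
(s=3,f=10) a[fast]=0 → fast++
(s=3,f=11) a[fast]=5≠0 swap→a[3]=5 → slow++,fast++

[5, 5, 5, 5, 0, 0, 0, 0, 0, 0, 0, 0]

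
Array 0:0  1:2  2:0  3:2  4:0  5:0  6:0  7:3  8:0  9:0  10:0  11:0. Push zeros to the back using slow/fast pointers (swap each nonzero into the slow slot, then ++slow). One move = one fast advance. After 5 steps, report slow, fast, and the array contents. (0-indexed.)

(s=0,f=0) a[fast]=0 → fast++
(s=0,f=1) a[fast]=2≠0 swap→a[0]=2 → slow++,fast++
(s=1,f=2) a[fast]=0 → fast++
(s=1,f=3) a[fast]=2≠0 swap→a[1]=2 → slow++,fast++
(s=2,f=4) a[fast]=0 → fast++

slow=2, fast=5, a=[2, 2, 0, 0, 0, 0, 0, 3, 0, 0, 0, 0]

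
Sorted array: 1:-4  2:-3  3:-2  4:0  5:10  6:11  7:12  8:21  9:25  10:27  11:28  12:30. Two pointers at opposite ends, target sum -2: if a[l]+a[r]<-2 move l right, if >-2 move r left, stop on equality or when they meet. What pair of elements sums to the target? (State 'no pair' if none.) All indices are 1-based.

(-2, 0)

l=1 r=12: -4+30=26 >-2, r--
l=1 r=11: -4+28=24 >-2, r--
l=1 r=10: -4+27=23 >-2, r--
l=1 r=9: -4+25=21 >-2, r--
l=1 r=8: -4+21=17 >-2, r--
l=1 r=7: -4+12=8 >-2, r--
l=1 r=6: -4+11=7 >-2, r--
l=1 r=5: -4+10=6 >-2, r--
l=1 r=4: -4+0=-4 <-2, l++
l=2 r=4: -3+0=-3 <-2, l++
l=3 r=4: -2+0=-2, found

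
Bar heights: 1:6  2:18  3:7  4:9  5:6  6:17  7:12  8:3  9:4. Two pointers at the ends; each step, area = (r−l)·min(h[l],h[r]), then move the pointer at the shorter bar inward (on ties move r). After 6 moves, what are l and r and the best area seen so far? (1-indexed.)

l=1 r=9: min(6,4)*8=32 best=32 *, r--
l=1 r=8: min(6,3)*7=21 best=32, r--
l=1 r=7: min(6,12)*6=36 best=36 *, l++
l=2 r=7: min(18,12)*5=60 best=60 *, r--
l=2 r=6: min(18,17)*4=68 best=68 *, r--
l=2 r=5: min(18,6)*3=18 best=68, r--

l=2, r=4, best area=68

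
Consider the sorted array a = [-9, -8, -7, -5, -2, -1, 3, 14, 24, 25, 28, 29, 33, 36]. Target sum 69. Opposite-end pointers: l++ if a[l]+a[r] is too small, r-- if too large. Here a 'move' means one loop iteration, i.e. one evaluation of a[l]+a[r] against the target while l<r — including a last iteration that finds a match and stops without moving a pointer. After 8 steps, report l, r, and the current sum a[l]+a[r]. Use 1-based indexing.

l=1 r=14: -9+36=27 <69, l++
l=2 r=14: -8+36=28 <69, l++
l=3 r=14: -7+36=29 <69, l++
l=4 r=14: -5+36=31 <69, l++
l=5 r=14: -2+36=34 <69, l++
l=6 r=14: -1+36=35 <69, l++
l=7 r=14: 3+36=39 <69, l++
l=8 r=14: 14+36=50 <69, l++

l=9, r=14, sum=60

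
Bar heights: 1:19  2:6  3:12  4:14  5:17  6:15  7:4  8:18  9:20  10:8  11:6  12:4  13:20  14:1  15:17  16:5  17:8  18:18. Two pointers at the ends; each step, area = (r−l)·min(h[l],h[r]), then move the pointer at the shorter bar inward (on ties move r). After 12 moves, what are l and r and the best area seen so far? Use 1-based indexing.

l=1 r=18: min(19,18)*17=306 best=306 *, r--
l=1 r=17: min(19,8)*16=128 best=306, r--
l=1 r=16: min(19,5)*15=75 best=306, r--
l=1 r=15: min(19,17)*14=238 best=306, r--
l=1 r=14: min(19,1)*13=13 best=306, r--
l=1 r=13: min(19,20)*12=228 best=306, l++
l=2 r=13: min(6,20)*11=66 best=306, l++
l=3 r=13: min(12,20)*10=120 best=306, l++
l=4 r=13: min(14,20)*9=126 best=306, l++
l=5 r=13: min(17,20)*8=136 best=306, l++
l=6 r=13: min(15,20)*7=105 best=306, l++
l=7 r=13: min(4,20)*6=24 best=306, l++

l=8, r=13, best area=306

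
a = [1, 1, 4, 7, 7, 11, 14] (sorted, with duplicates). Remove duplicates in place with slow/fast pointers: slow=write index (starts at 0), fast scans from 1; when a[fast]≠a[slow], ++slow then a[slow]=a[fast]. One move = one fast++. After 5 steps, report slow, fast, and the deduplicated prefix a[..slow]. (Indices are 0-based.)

slow=3, fast=6, prefix=[1, 4, 7, 11]

(s=0,f=1) a[fast]=1=a[slow] dup → fast++
(s=0,f=2) a[fast]=4≠a[slow]=1 write a[1]=4 → slow++,fast++
(s=1,f=3) a[fast]=7≠a[slow]=4 write a[2]=7 → slow++,fast++
(s=2,f=4) a[fast]=7=a[slow] dup → fast++
(s=2,f=5) a[fast]=11≠a[slow]=7 write a[3]=11 → slow++,fast++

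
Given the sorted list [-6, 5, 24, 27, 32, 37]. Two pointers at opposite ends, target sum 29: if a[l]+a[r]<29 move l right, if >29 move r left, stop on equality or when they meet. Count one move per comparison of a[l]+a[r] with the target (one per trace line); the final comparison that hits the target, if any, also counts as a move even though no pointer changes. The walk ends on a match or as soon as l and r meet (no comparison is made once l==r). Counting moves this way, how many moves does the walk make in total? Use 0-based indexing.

[0,5] -6+37=31 >29 → r--
[0,4] -6+32=26 <29 → l++
[1,4] 5+32=37 >29 → r--
[1,3] 5+27=32 >29 → r--
[1,2] 5+24=29 → found

5 moves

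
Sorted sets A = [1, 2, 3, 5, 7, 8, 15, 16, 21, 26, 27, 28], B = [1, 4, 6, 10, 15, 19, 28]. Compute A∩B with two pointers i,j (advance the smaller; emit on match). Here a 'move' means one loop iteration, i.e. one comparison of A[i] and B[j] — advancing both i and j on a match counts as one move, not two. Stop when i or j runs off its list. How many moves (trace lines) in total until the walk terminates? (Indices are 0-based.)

[i=0,j=0] 1==1 emit → i++,j++
[i=1,j=1] 2<4 → i++
[i=2,j=1] 3<4 → i++
[i=3,j=1] 5>4 → j++
[i=3,j=2] 5<6 → i++
[i=4,j=2] 7>6 → j++
[i=4,j=3] 7<10 → i++
[i=5,j=3] 8<10 → i++
[i=6,j=3] 15>10 → j++
[i=6,j=4] 15==15 emit → i++,j++
[i=7,j=5] 16<19 → i++
[i=8,j=5] 21>19 → j++
[i=8,j=6] 21<28 → i++
[i=9,j=6] 26<28 → i++
[i=10,j=6] 27<28 → i++
[i=11,j=6] 28==28 emit → i++,j++

16 moves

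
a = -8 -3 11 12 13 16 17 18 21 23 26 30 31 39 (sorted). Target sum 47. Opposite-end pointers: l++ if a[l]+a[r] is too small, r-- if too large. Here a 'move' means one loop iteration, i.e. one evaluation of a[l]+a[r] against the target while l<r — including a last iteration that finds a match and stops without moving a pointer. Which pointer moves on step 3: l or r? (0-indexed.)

[0,13] -8+39=31 <47 → l++
[1,13] -3+39=36 <47 → l++
[2,13] 11+39=50 >47 → r--

r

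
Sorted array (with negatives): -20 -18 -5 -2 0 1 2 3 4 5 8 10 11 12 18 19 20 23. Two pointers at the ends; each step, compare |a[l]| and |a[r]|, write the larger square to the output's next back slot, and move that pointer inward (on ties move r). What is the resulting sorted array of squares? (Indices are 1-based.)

[1,18] |-20|<=|23| out[18]=529 → r--
[1,17] |-20|<=|20| out[17]=400 → r--
[1,16] |-20|>|19| out[16]=400 → l++
[2,16] |-18|<=|19| out[15]=361 → r--
[2,15] |-18|<=|18| out[14]=324 → r--
[2,14] |-18|>|12| out[13]=324 → l++
[3,14] |-5|<=|12| out[12]=144 → r--
[3,13] |-5|<=|11| out[11]=121 → r--
[3,12] |-5|<=|10| out[10]=100 → r--
[3,11] |-5|<=|8| out[9]=64 → r--
[3,10] |-5|<=|5| out[8]=25 → r--
[3,9] |-5|>|4| out[7]=25 → l++
[4,9] |-2|<=|4| out[6]=16 → r--
[4,8] |-2|<=|3| out[5]=9 → r--
[4,7] |-2|<=|2| out[4]=4 → r--
[4,6] |-2|>|1| out[3]=4 → l++
[5,6] |0|<=|1| out[2]=1 → r--
[5,5] |0|<=|0| out[1]=0 → r--

[0, 1, 4, 4, 9, 16, 25, 25, 64, 100, 121, 144, 324, 324, 361, 400, 400, 529]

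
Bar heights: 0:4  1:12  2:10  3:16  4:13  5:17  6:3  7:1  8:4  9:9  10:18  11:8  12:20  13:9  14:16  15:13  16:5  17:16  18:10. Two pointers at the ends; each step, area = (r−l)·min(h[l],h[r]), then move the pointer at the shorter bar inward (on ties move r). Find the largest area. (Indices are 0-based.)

max area = 224

l=0 r=18: min(4,10)*18=72 best=72 *, l++
l=1 r=18: min(12,10)*17=170 best=170 *, r--
l=1 r=17: min(12,16)*16=192 best=192 *, l++
l=2 r=17: min(10,16)*15=150 best=192, l++
l=3 r=17: min(16,16)*14=224 best=224 *, r--
l=3 r=16: min(16,5)*13=65 best=224, r--
l=3 r=15: min(16,13)*12=156 best=224, r--
l=3 r=14: min(16,16)*11=176 best=224, r--
l=3 r=13: min(16,9)*10=90 best=224, r--
l=3 r=12: min(16,20)*9=144 best=224, l++
l=4 r=12: min(13,20)*8=104 best=224, l++
l=5 r=12: min(17,20)*7=119 best=224, l++
l=6 r=12: min(3,20)*6=18 best=224, l++
l=7 r=12: min(1,20)*5=5 best=224, l++
l=8 r=12: min(4,20)*4=16 best=224, l++
l=9 r=12: min(9,20)*3=27 best=224, l++
l=10 r=12: min(18,20)*2=36 best=224, l++
l=11 r=12: min(8,20)*1=8 best=224, l++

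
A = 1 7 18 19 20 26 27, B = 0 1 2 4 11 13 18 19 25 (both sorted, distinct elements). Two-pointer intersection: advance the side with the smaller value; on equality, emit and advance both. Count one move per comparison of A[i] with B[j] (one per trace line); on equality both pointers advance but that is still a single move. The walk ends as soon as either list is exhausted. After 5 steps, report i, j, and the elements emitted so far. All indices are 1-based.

[i=1,j=1] 1>0 → j++
[i=1,j=2] 1==1 emit → i++,j++
[i=2,j=3] 7>2 → j++
[i=2,j=4] 7>4 → j++
[i=2,j=5] 7<11 → i++

i=3, j=5, emitted=[1]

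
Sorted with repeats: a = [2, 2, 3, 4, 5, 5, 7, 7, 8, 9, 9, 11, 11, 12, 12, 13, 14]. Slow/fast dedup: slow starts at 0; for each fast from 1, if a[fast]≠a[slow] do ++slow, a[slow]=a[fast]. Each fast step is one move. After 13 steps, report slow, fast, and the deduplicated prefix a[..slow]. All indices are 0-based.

slow=8, fast=14, prefix=[2, 3, 4, 5, 7, 8, 9, 11, 12]

slow=0 fast=1: a[fast]=2=a[slow] dup, fast++
slow=0 fast=2: a[fast]=3≠a[slow]=2 write a[1]=3, slow++,fast++
slow=1 fast=3: a[fast]=4≠a[slow]=3 write a[2]=4, slow++,fast++
slow=2 fast=4: a[fast]=5≠a[slow]=4 write a[3]=5, slow++,fast++
slow=3 fast=5: a[fast]=5=a[slow] dup, fast++
slow=3 fast=6: a[fast]=7≠a[slow]=5 write a[4]=7, slow++,fast++
slow=4 fast=7: a[fast]=7=a[slow] dup, fast++
slow=4 fast=8: a[fast]=8≠a[slow]=7 write a[5]=8, slow++,fast++
slow=5 fast=9: a[fast]=9≠a[slow]=8 write a[6]=9, slow++,fast++
slow=6 fast=10: a[fast]=9=a[slow] dup, fast++
slow=6 fast=11: a[fast]=11≠a[slow]=9 write a[7]=11, slow++,fast++
slow=7 fast=12: a[fast]=11=a[slow] dup, fast++
slow=7 fast=13: a[fast]=12≠a[slow]=11 write a[8]=12, slow++,fast++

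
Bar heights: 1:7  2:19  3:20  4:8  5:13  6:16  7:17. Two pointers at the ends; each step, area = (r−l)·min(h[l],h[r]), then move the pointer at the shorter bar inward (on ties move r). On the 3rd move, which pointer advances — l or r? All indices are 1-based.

r

l=1 r=7: min(7,17)*6=42 best=42 *, l++
l=2 r=7: min(19,17)*5=85 best=85 *, r--
l=2 r=6: min(19,16)*4=64 best=85, r--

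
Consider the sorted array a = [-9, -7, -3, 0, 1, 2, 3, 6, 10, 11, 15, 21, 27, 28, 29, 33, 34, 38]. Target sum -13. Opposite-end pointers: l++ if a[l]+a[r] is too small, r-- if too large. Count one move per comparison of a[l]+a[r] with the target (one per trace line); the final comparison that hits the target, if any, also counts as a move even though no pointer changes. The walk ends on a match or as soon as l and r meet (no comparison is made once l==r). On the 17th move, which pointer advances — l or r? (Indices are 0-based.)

l

l=0 r=17: -9+38=29 >-13, r--
l=0 r=16: -9+34=25 >-13, r--
l=0 r=15: -9+33=24 >-13, r--
l=0 r=14: -9+29=20 >-13, r--
l=0 r=13: -9+28=19 >-13, r--
l=0 r=12: -9+27=18 >-13, r--
l=0 r=11: -9+21=12 >-13, r--
l=0 r=10: -9+15=6 >-13, r--
l=0 r=9: -9+11=2 >-13, r--
l=0 r=8: -9+10=1 >-13, r--
l=0 r=7: -9+6=-3 >-13, r--
l=0 r=6: -9+3=-6 >-13, r--
l=0 r=5: -9+2=-7 >-13, r--
l=0 r=4: -9+1=-8 >-13, r--
l=0 r=3: -9+0=-9 >-13, r--
l=0 r=2: -9+-3=-12 >-13, r--
l=0 r=1: -9+-7=-16 <-13, l++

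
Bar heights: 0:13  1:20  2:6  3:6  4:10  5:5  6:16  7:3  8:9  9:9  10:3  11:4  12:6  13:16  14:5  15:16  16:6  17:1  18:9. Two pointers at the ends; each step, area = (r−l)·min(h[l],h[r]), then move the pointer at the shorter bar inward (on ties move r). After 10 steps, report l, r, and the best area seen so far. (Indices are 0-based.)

[0,18] min(13,9)*18=162 best=162 * → r--
[0,17] min(13,1)*17=17 best=162 → r--
[0,16] min(13,6)*16=96 best=162 → r--
[0,15] min(13,16)*15=195 best=195 * → l++
[1,15] min(20,16)*14=224 best=224 * → r--
[1,14] min(20,5)*13=65 best=224 → r--
[1,13] min(20,16)*12=192 best=224 → r--
[1,12] min(20,6)*11=66 best=224 → r--
[1,11] min(20,4)*10=40 best=224 → r--
[1,10] min(20,3)*9=27 best=224 → r--

l=1, r=9, best area=224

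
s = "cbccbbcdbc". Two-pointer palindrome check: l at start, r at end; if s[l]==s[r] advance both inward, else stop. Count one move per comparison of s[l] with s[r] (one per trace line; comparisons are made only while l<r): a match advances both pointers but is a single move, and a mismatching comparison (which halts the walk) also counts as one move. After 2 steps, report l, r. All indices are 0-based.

l=2, r=7

l=0 r=9: 'c'=='c', l++,r--
l=1 r=8: 'b'=='b', l++,r--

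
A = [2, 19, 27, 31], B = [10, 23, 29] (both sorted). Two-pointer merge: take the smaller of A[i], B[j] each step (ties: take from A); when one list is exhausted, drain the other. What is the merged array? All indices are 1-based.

i=1 j=1: A[i]=2<=B[j]=10 take 2, i++
i=2 j=1: A[i]=19>B[j]=10 take 10, j++
i=2 j=2: A[i]=19<=B[j]=23 take 19, i++
i=3 j=2: A[i]=27>B[j]=23 take 23, j++
i=3 j=3: A[i]=27<=B[j]=29 take 27, i++
i=4 j=3: A[i]=31>B[j]=29 take 29, j++
i=4 j=4: B done, take A[i]=31, i++

[2, 10, 19, 23, 27, 29, 31]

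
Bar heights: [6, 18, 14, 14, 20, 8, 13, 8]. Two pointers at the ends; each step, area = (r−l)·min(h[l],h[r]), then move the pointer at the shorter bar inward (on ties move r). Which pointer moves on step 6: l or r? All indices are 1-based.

l

[1,8] min(6,8)*7=42 best=42 * → l++
[2,8] min(18,8)*6=48 best=48 * → r--
[2,7] min(18,13)*5=65 best=65 * → r--
[2,6] min(18,8)*4=32 best=65 → r--
[2,5] min(18,20)*3=54 best=65 → l++
[3,5] min(14,20)*2=28 best=65 → l++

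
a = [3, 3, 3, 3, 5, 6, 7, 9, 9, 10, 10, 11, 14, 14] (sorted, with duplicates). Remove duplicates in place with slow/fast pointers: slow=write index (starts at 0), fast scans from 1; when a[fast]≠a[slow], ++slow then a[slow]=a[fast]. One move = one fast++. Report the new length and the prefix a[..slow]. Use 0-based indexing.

length 8; prefix = [3, 5, 6, 7, 9, 10, 11, 14]

(s=0,f=1) a[fast]=3=a[slow] dup → fast++
(s=0,f=2) a[fast]=3=a[slow] dup → fast++
(s=0,f=3) a[fast]=3=a[slow] dup → fast++
(s=0,f=4) a[fast]=5≠a[slow]=3 write a[1]=5 → slow++,fast++
(s=1,f=5) a[fast]=6≠a[slow]=5 write a[2]=6 → slow++,fast++
(s=2,f=6) a[fast]=7≠a[slow]=6 write a[3]=7 → slow++,fast++
(s=3,f=7) a[fast]=9≠a[slow]=7 write a[4]=9 → slow++,fast++
(s=4,f=8) a[fast]=9=a[slow] dup → fast++
(s=4,f=9) a[fast]=10≠a[slow]=9 write a[5]=10 → slow++,fast++
(s=5,f=10) a[fast]=10=a[slow] dup → fast++
(s=5,f=11) a[fast]=11≠a[slow]=10 write a[6]=11 → slow++,fast++
(s=6,f=12) a[fast]=14≠a[slow]=11 write a[7]=14 → slow++,fast++
(s=7,f=13) a[fast]=14=a[slow] dup → fast++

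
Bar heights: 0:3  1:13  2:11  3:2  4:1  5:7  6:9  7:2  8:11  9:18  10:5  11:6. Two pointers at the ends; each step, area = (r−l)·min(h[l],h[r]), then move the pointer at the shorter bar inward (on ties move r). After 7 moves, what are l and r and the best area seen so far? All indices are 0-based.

l=0 r=11: min(3,6)*11=33 best=33 *, l++
l=1 r=11: min(13,6)*10=60 best=60 *, r--
l=1 r=10: min(13,5)*9=45 best=60, r--
l=1 r=9: min(13,18)*8=104 best=104 *, l++
l=2 r=9: min(11,18)*7=77 best=104, l++
l=3 r=9: min(2,18)*6=12 best=104, l++
l=4 r=9: min(1,18)*5=5 best=104, l++

l=5, r=9, best area=104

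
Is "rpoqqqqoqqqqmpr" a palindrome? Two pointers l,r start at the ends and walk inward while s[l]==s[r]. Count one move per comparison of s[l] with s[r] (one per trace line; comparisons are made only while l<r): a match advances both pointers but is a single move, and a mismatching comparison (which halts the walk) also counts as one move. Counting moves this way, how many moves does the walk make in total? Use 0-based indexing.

3 moves

l=0 r=14: 'r'=='r', l++,r--
l=1 r=13: 'p'=='p', l++,r--
l=2 r=12: 'o'!='m', stop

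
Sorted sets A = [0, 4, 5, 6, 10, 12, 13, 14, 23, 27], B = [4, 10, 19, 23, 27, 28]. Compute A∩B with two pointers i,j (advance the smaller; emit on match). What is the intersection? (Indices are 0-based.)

intersection = [4, 10, 23, 27]

[i=0,j=0] 0<4 → i++
[i=1,j=0] 4==4 emit → i++,j++
[i=2,j=1] 5<10 → i++
[i=3,j=1] 6<10 → i++
[i=4,j=1] 10==10 emit → i++,j++
[i=5,j=2] 12<19 → i++
[i=6,j=2] 13<19 → i++
[i=7,j=2] 14<19 → i++
[i=8,j=2] 23>19 → j++
[i=8,j=3] 23==23 emit → i++,j++
[i=9,j=4] 27==27 emit → i++,j++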